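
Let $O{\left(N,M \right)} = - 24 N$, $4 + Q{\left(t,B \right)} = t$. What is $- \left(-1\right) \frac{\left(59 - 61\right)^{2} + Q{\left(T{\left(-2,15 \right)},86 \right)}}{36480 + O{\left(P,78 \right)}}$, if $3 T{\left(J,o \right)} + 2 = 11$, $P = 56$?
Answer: $\frac{1}{11712} \approx 8.5382 \cdot 10^{-5}$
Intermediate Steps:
$T{\left(J,o \right)} = 3$ ($T{\left(J,o \right)} = - \frac{2}{3} + \frac{1}{3} \cdot 11 = - \frac{2}{3} + \frac{11}{3} = 3$)
$Q{\left(t,B \right)} = -4 + t$
$- \left(-1\right) \frac{\left(59 - 61\right)^{2} + Q{\left(T{\left(-2,15 \right)},86 \right)}}{36480 + O{\left(P,78 \right)}} = - \left(-1\right) \frac{\left(59 - 61\right)^{2} + \left(-4 + 3\right)}{36480 - 1344} = - \left(-1\right) \frac{\left(-2\right)^{2} - 1}{36480 - 1344} = - \left(-1\right) \frac{4 - 1}{35136} = - \left(-1\right) 3 \cdot \frac{1}{35136} = - \frac{-1}{11712} = \left(-1\right) \left(- \frac{1}{11712}\right) = \frac{1}{11712}$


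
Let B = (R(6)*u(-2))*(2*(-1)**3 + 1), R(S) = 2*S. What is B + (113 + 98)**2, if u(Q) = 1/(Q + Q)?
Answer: 44524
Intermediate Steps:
u(Q) = 1/(2*Q)
B = 3 (B = ((2*6)*((1/2)/(-2)))*(2*(-1)**3 + 1) = (12*((1/2)*(-1/2)))*(2*(-1) + 1) = (12*(-1/4))*(-2 + 1) = -3*(-1) = 3)
B + (113 + 98)**2 = 3 + (113 + 98)**2 = 3 + 211**2 = 3 + 44521 = 44524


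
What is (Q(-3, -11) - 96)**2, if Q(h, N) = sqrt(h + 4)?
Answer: 9025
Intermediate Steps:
Q(h, N) = sqrt(4 + h)
(Q(-3, -11) - 96)**2 = (sqrt(4 - 3) - 96)**2 = (sqrt(1) - 96)**2 = (1 - 96)**2 = (-95)**2 = 9025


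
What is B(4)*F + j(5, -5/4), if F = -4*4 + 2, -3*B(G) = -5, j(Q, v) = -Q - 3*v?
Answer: -295/12 ≈ -24.583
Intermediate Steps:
B(G) = 5/3 (B(G) = -⅓*(-5) = 5/3)
F = -14 (F = -16 + 2 = -14)
B(4)*F + j(5, -5/4) = (5/3)*(-14) + (-1*5 - (-15)/4) = -70/3 + (-5 - (-15)/4) = -70/3 + (-5 - 3*(-5/4)) = -70/3 + (-5 + 15/4) = -70/3 - 5/4 = -295/12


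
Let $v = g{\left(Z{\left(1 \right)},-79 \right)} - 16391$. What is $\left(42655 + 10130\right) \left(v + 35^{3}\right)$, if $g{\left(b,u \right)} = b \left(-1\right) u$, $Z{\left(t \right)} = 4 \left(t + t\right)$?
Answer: $1431318060$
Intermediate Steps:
$Z{\left(t \right)} = 8 t$ ($Z{\left(t \right)} = 4 \cdot 2 t = 8 t$)
$g{\left(b,u \right)} = - b u$
$v = -15759$ ($v = \left(-1\right) 8 \cdot 1 \left(-79\right) - 16391 = \left(-1\right) 8 \left(-79\right) - 16391 = 632 - 16391 = -15759$)
$\left(42655 + 10130\right) \left(v + 35^{3}\right) = \left(42655 + 10130\right) \left(-15759 + 35^{3}\right) = 52785 \left(-15759 + 42875\right) = 52785 \cdot 27116 = 1431318060$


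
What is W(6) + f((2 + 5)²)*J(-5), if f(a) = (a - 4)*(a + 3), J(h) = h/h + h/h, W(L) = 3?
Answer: 4683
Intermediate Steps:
J(h) = 2 (J(h) = 1 + 1 = 2)
f(a) = (-4 + a)*(3 + a)
W(6) + f((2 + 5)²)*J(-5) = 3 + (-12 + ((2 + 5)²)² - (2 + 5)²)*2 = 3 + (-12 + (7²)² - 1*7²)*2 = 3 + (-12 + 49² - 1*49)*2 = 3 + (-12 + 2401 - 49)*2 = 3 + 2340*2 = 3 + 4680 = 4683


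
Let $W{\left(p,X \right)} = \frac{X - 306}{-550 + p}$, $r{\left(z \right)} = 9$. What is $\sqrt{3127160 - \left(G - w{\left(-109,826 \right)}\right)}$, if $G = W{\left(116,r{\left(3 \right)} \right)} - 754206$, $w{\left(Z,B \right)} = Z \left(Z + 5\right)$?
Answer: $\frac{11 \sqrt{6059616934}}{434} \approx 1973.0$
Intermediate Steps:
$w{\left(Z,B \right)} = Z \left(5 + Z\right)$
$W{\left(p,X \right)} = \frac{-306 + X}{-550 + p}$
$G = - \frac{327325107}{434}$ ($G = \frac{-306 + 9}{-550 + 116} - 754206 = \frac{1}{-434} \left(-297\right) - 754206 = \left(- \frac{1}{434}\right) \left(-297\right) - 754206 = \frac{297}{434} - 754206 = - \frac{327325107}{434} \approx -7.5421 \cdot 10^{5}$)
$\sqrt{3127160 - \left(G - w{\left(-109,826 \right)}\right)} = \sqrt{3127160 - \left(- \frac{327325107}{434} + 109 \left(5 - 109\right)\right)} = \sqrt{3127160 + \left(\left(-109\right) \left(-104\right) + \frac{327325107}{434}\right)} = \sqrt{3127160 + \left(11336 + \frac{327325107}{434}\right)} = \sqrt{3127160 + \frac{332244931}{434}} = \sqrt{\frac{1689432371}{434}} = \frac{11 \sqrt{6059616934}}{434}$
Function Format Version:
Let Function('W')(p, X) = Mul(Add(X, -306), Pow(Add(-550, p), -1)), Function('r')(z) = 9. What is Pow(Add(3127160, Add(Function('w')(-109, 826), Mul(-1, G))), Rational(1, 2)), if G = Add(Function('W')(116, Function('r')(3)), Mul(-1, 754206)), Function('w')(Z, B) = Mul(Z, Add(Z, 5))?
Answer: Mul(Rational(11, 434), Pow(6059616934, Rational(1, 2))) ≈ 1973.0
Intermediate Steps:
Function('w')(Z, B) = Mul(Z, Add(5, Z))
Function('W')(p, X) = Mul(Pow(Add(-550, p), -1), Add(-306, X)) (Function('W')(p, X) = Mul(Add(-306, X), Pow(Add(-550, p), -1)) = Mul(Pow(Add(-550, p), -1), Add(-306, X)))
G = Rational(-327325107, 434) (G = Add(Mul(Pow(Add(-550, 116), -1), Add(-306, 9)), Mul(-1, 754206)) = Add(Mul(Pow(-434, -1), -297), -754206) = Add(Mul(Rational(-1, 434), -297), -754206) = Add(Rational(297, 434), -754206) = Rational(-327325107, 434) ≈ -7.5421e+5)
Pow(Add(3127160, Add(Function('w')(-109, 826), Mul(-1, G))), Rational(1, 2)) = Pow(Add(3127160, Add(Mul(-109, Add(5, -109)), Mul(-1, Rational(-327325107, 434)))), Rational(1, 2)) = Pow(Add(3127160, Add(Mul(-109, -104), Rational(327325107, 434))), Rational(1, 2)) = Pow(Add(3127160, Add(11336, Rational(327325107, 434))), Rational(1, 2)) = Pow(Add(3127160, Rational(332244931, 434)), Rational(1, 2)) = Pow(Rational(1689432371, 434), Rational(1, 2)) = Mul(Rational(11, 434), Pow(6059616934, Rational(1, 2)))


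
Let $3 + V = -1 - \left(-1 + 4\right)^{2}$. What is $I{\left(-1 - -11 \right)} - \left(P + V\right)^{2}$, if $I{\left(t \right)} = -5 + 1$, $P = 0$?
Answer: $-173$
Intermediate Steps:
$V = -13$ ($V = -3 - \left(1 + \left(-1 + 4\right)^{2}\right) = -3 - 10 = -13$)
$I{\left(t \right)} = -4$
$I{\left(-1 - -11 \right)} - \left(P + V\right)^{2} = -4 - \left(0 - 13\right)^{2} = -4 - \left(-13\right)^{2} = -4 - 169 = -173$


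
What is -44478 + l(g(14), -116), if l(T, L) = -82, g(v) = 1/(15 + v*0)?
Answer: -44560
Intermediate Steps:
g(v) = 1/15 (g(v) = 1/(15 + 0) = 1/15)
-44478 + l(g(14), -116) = -44478 - 82 = -44560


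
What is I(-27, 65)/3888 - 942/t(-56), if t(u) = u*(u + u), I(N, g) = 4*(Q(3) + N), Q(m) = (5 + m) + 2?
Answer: -127781/762048 ≈ -0.16768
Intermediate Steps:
Q(m) = 7 + m
I(N, g) = 40 + 4*N (I(N, g) = 4*((7 + 3) + N) = 4*(10 + N) = 40 + 4*N)
t(u) = 2*u² (t(u) = u*(2*u) = 2*u²)
I(-27, 65)/3888 - 942/t(-56) = (40 + 4*(-27))/3888 - 942/(2*(-56)²) = (40 - 108)*(1/3888) - 942/(2*3136) = -68*1/3888 - 942/6272 = -17/972 - 942*1/6272 = -17/972 - 471/3136 = -127781/762048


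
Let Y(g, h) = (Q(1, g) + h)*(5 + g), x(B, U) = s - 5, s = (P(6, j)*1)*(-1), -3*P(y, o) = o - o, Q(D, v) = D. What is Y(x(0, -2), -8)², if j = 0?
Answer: 0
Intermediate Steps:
P(y, o) = 0 (P(y, o) = -(o - o)/3 = -⅓*0 = 0)
s = 0 (s = (0*1)*(-1) = 0*(-1) = 0)
x(B, U) = -5 (x(B, U) = 0 - 5 = -5)
Y(g, h) = (1 + h)*(5 + g)
Y(x(0, -2), -8)² = (5 - 5 + 5*(-8) - 5*(-8))² = (5 - 5 - 40 + 40)² = 0² = 0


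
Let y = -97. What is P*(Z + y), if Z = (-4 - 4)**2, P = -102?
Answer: 3366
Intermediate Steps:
Z = 64 (Z = (-8)**2 = 64)
P*(Z + y) = -102*(64 - 97) = -102*(-33) = 3366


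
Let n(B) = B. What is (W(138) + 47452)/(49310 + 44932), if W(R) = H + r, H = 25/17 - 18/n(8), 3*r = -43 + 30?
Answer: 9679165/19225368 ≈ 0.50346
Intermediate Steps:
r = -13/3 (r = (-43 + 30)/3 = (⅓)*(-13) = -13/3 ≈ -4.3333)
H = -53/68 (H = 25/17 - 18/8 = 25*(1/17) - 18*⅛ = 25/17 - 9/4 = -53/68 ≈ -0.77941)
W(R) = -1043/204 (W(R) = -53/68 - 13/3 = -1043/204)
(W(138) + 47452)/(49310 + 44932) = (-1043/204 + 47452)/(49310 + 44932) = (9679165/204)/94242 = (9679165/204)*(1/94242) = 9679165/19225368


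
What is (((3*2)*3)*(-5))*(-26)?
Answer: 2340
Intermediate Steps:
(((3*2)*3)*(-5))*(-26) = ((6*3)*(-5))*(-26) = (18*(-5))*(-26) = -90*(-26) = 2340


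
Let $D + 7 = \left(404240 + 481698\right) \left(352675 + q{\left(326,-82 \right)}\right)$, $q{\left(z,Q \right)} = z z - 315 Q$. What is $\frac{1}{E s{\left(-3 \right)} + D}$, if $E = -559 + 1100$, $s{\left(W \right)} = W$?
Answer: $\frac{1}{429485907948} \approx 2.3284 \cdot 10^{-12}$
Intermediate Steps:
$q{\left(z,Q \right)} = z^{2} - 315 Q$
$E = 541$
$D = 429485909571$ ($D = -7 + \left(404240 + 481698\right) \left(352675 - \left(-25830 - 326^{2}\right)\right) = -7 + 885938 \left(352675 + \left(106276 + 25830\right)\right) = -7 + 885938 \left(352675 + 132106\right) = -7 + 885938 \cdot 484781 = -7 + 429485909578 = 429485909571$)
$\frac{1}{E s{\left(-3 \right)} + D} = \frac{1}{541 \left(-3\right) + 429485909571} = \frac{1}{-1623 + 429485909571} = \frac{1}{429485907948}$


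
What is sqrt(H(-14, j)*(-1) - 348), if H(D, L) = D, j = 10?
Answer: I*sqrt(334) ≈ 18.276*I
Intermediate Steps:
sqrt(H(-14, j)*(-1) - 348) = sqrt(-14*(-1) - 348) = sqrt(14 - 348) = sqrt(-334) = I*sqrt(334)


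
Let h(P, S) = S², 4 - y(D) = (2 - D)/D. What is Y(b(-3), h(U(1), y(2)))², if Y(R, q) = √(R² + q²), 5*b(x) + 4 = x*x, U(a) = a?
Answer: 257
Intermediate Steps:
b(x) = -⅘ + x²/5 (b(x) = -⅘ + (x*x)/5 = -⅘ + x²/5)
y(D) = 4 - (2 - D)/D
Y(b(-3), h(U(1), y(2)))² = (√((-⅘ + (⅕)*(-3)²)² + ((5 - 2/2)²)²))² = (√((-⅘ + (⅕)*9)² + ((5 - 2*½)²)²))² = (√((-⅘ + 9/5)² + ((5 - 1)²)²))² = (√(1² + (4²)²))² = (√(1 + 16²))² = (√(1 + 256))² = (√257)² = 257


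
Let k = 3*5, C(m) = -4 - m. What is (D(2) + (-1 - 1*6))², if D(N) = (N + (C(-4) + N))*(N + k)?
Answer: 3721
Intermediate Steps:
k = 15
D(N) = 2*N*(15 + N) (D(N) = (N + ((-4 - 1*(-4)) + N))*(N + 15) = (N + ((-4 + 4) + N))*(15 + N) = (N + (0 + N))*(15 + N) = (N + N)*(15 + N) = (2*N)*(15 + N) = 2*N*(15 + N))
(D(2) + (-1 - 1*6))² = (2*2*(15 + 2) + (-1 - 1*6))² = (2*2*17 + (-1 - 6))² = (68 - 7)² = 61² = 3721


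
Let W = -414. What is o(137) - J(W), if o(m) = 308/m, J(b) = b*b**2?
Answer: 9721238636/137 ≈ 7.0958e+7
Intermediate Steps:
J(b) = b**3
o(137) - J(W) = 308/137 - 1*(-414)**3 = 308*(1/137) - 1*(-70957944) = 308/137 + 70957944 = 9721238636/137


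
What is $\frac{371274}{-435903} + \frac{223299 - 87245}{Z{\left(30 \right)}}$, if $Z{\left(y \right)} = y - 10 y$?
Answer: $- \frac{9901098457}{19615635} \approx -504.76$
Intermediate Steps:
$Z{\left(y \right)} = - 9 y$ ($Z{\left(y \right)} = y - 10 y = - 9 y$)
$\frac{371274}{-435903} + \frac{223299 - 87245}{Z{\left(30 \right)}} = \frac{371274}{-435903} + \frac{223299 - 87245}{\left(-9\right) 30} = 371274 \left(- \frac{1}{435903}\right) + \frac{136054}{-270} = - \frac{123758}{145301} + 136054 \left(- \frac{1}{270}\right) = - \frac{123758}{145301} - \frac{68027}{135} = - \frac{9901098457}{19615635}$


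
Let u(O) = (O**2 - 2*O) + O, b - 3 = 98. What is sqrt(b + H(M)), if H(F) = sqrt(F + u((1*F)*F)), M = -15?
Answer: sqrt(101 + sqrt(50385)) ≈ 18.041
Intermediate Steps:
b = 101 (b = 3 + 98 = 101)
u(O) = O**2 - O
H(F) = sqrt(F + F**2*(-1 + F**2)) (H(F) = sqrt(F + ((1*F)*F)*(-1 + (1*F)*F)) = sqrt(F + (F*F)*(-1 + F*F)) = sqrt(F + F**2*(-1 + F**2)))
sqrt(b + H(M)) = sqrt(101 + sqrt(-15*(1 + (-15)**3 - 1*(-15)))) = sqrt(101 + sqrt(-15*(1 - 3375 + 15))) = sqrt(101 + sqrt(-15*(-3359))) = sqrt(101 + sqrt(50385))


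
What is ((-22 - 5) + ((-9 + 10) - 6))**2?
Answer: 1024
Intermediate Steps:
((-22 - 5) + ((-9 + 10) - 6))**2 = (-27 + (1 - 6))**2 = (-27 - 5)**2 = (-32)**2 = 1024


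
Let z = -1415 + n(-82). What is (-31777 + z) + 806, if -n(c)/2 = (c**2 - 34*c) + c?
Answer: -51246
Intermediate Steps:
n(c) = -2*c**2 + 66*c (n(c) = -2*((c**2 - 34*c) + c) = -2*(c**2 - 33*c) = -2*c**2 + 66*c)
z = -20275 (z = -1415 + 2*(-82)*(33 - 1*(-82)) = -1415 + 2*(-82)*(33 + 82) = -1415 + 2*(-82)*115 = -1415 - 18860 = -20275)
(-31777 + z) + 806 = (-31777 - 20275) + 806 = -52052 + 806 = -51246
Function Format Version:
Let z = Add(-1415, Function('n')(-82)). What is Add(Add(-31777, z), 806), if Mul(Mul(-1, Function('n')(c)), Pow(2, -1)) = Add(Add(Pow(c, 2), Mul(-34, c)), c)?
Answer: -51246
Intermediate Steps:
Function('n')(c) = Add(Mul(-2, Pow(c, 2)), Mul(66, c)) (Function('n')(c) = Mul(-2, Add(Add(Pow(c, 2), Mul(-34, c)), c)) = Mul(-2, Add(Pow(c, 2), Mul(-33, c))) = Add(Mul(-2, Pow(c, 2)), Mul(66, c)))
z = -20275 (z = Add(-1415, Mul(2, -82, Add(33, Mul(-1, -82)))) = Add(-1415, Mul(2, -82, Add(33, 82))) = Add(-1415, Mul(2, -82, 115)) = Add(-1415, -18860) = -20275)
Add(Add(-31777, z), 806) = Add(Add(-31777, -20275), 806) = Add(-52052, 806) = -51246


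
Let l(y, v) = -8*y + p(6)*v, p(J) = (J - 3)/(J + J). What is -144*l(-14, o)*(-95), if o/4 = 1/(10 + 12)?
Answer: 16860600/11 ≈ 1.5328e+6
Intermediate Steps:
p(J) = (-3 + J)/(2*J) (p(J) = (-3 + J)/((2*J)) = (-3 + J)*(1/(2*J)) = (-3 + J)/(2*J))
o = 2/11 (o = 4/(10 + 12) = 4/22 = 4*(1/22) = 2/11 ≈ 0.18182)
l(y, v) = -8*y + v/4 (l(y, v) = -8*y + ((½)*(-3 + 6)/6)*v = -8*y + ((½)*(⅙)*3)*v = -8*y + v/4)
-144*l(-14, o)*(-95) = -144*(-8*(-14) + (¼)*(2/11))*(-95) = -144*(112 + 1/22)*(-95) = -144*2465/22*(-95) = -177480/11*(-95) = 16860600/11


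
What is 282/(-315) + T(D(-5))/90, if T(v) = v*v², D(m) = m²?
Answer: 108811/630 ≈ 172.72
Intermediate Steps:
T(v) = v³
282/(-315) + T(D(-5))/90 = 282/(-315) + ((-5)²)³/90 = 282*(-1/315) + 25³*(1/90) = -94/105 + 15625*(1/90) = -94/105 + 3125/18 = 108811/630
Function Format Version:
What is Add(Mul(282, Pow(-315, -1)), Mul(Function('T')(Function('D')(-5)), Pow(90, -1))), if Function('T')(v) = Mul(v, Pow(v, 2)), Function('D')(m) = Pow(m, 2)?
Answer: Rational(108811, 630) ≈ 172.72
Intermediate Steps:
Function('T')(v) = Pow(v, 3)
Add(Mul(282, Pow(-315, -1)), Mul(Function('T')(Function('D')(-5)), Pow(90, -1))) = Add(Mul(282, Pow(-315, -1)), Mul(Pow(Pow(-5, 2), 3), Pow(90, -1))) = Add(Mul(282, Rational(-1, 315)), Mul(Pow(25, 3), Rational(1, 90))) = Add(Rational(-94, 105), Mul(15625, Rational(1, 90))) = Add(Rational(-94, 105), Rational(3125, 18)) = Rational(108811, 630)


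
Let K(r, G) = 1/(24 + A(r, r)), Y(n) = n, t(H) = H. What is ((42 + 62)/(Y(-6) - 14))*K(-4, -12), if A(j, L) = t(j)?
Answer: -13/50 ≈ -0.26000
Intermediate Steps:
A(j, L) = j
K(r, G) = 1/(24 + r)
((42 + 62)/(Y(-6) - 14))*K(-4, -12) = ((42 + 62)/(-6 - 14))/(24 - 4) = (104/(-20))/20 = (104*(-1/20))*(1/20) = -26/5*1/20 = -13/50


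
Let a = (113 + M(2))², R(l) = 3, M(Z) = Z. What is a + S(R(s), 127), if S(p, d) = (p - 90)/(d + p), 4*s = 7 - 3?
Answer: 1719163/130 ≈ 13224.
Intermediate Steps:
s = 1 (s = (7 - 3)/4 = (¼)*4 = 1)
S(p, d) = (-90 + p)/(d + p)
a = 13225 (a = (113 + 2)² = 115² = 13225)
a + S(R(s), 127) = 13225 + (-90 + 3)/(127 + 3) = 13225 - 87/130 = 1719163/130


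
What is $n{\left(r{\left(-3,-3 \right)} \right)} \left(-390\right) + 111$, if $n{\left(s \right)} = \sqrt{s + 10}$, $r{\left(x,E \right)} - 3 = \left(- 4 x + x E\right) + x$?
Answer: $111 - 390 \sqrt{31} \approx -2060.4$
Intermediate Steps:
$r{\left(x,E \right)} = 3 - 3 x + E x$ ($r{\left(x,E \right)} = 3 + \left(\left(- 4 x + x E\right) + x\right) = 3 + \left(\left(- 4 x + E x\right) + x\right) = 3 + \left(- 3 x + E x\right) = 3 - 3 x + E x$)
$n{\left(s \right)} = \sqrt{10 + s}$
$n{\left(r{\left(-3,-3 \right)} \right)} \left(-390\right) + 111 = \sqrt{10 - -21} \left(-390\right) + 111 = \sqrt{10 + \left(3 + 9 + 9\right)} \left(-390\right) + 111 = \sqrt{10 + 21} \left(-390\right) + 111 = \sqrt{31} \left(-390\right) + 111 = - 390 \sqrt{31} + 111 = 111 - 390 \sqrt{31}$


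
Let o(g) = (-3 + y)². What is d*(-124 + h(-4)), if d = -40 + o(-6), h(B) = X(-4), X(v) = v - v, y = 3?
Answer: 4960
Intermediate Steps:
o(g) = 0 (o(g) = (-3 + 3)² = 0² = 0)
X(v) = 0
h(B) = 0
d = -40 (d = -40 + 0 = -40)
d*(-124 + h(-4)) = -40*(-124 + 0) = -40*(-124) = 4960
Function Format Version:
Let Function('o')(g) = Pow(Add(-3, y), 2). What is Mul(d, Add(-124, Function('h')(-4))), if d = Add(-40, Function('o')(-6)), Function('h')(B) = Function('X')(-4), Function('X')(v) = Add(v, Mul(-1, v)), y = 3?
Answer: 4960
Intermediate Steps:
Function('o')(g) = 0 (Function('o')(g) = Pow(Add(-3, 3), 2) = Pow(0, 2) = 0)
Function('X')(v) = 0
Function('h')(B) = 0
d = -40 (d = Add(-40, 0) = -40)
Mul(d, Add(-124, Function('h')(-4))) = Mul(-40, Add(-124, 0)) = Mul(-40, -124) = 4960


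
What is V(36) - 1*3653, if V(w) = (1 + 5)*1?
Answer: -3647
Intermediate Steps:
V(w) = 6 (V(w) = 6*1 = 6)
V(36) - 1*3653 = 6 - 1*3653 = 6 - 3653 = -3647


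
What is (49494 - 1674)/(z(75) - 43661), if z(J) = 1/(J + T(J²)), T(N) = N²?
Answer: -1513058274000/1381464602699 ≈ -1.0953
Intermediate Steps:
z(J) = 1/(J + J⁴) (z(J) = 1/(J + (J²)²) = 1/(J + J⁴))
(49494 - 1674)/(z(75) - 43661) = (49494 - 1674)/(1/(75 + 75⁴) - 43661) = 47820/(1/(75 + 31640625) - 43661) = 47820/(1/31640700 - 43661) = 47820/(-1381464602699/31640700) = 47820*(-31640700/1381464602699) = -1513058274000/1381464602699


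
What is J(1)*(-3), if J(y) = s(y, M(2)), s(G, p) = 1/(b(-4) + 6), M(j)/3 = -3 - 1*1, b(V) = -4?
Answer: -3/2 ≈ -1.5000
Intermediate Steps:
M(j) = -12 (M(j) = 3*(-3 - 1*1) = 3*(-3 - 1) = 3*(-4) = -12)
s(G, p) = 1/2 (s(G, p) = 1/(-4 + 6) = 1/2)
J(y) = 1/2
J(1)*(-3) = (1/2)*(-3) = -3/2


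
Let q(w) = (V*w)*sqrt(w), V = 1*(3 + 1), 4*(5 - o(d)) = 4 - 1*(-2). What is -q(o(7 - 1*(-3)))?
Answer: -7*sqrt(14) ≈ -26.192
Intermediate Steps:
o(d) = 7/2 (o(d) = 5 - (4 - 1*(-2))/4 = 5 - (4 + 2)/4 = 5 - 1/4*6 = 5 - 3/2 = 7/2)
V = 4 (V = 1*4 = 4)
q(w) = 4*w**(3/2) (q(w) = (4*w)*sqrt(w) = 4*w**(3/2))
-q(o(7 - 1*(-3))) = -4*(7/2)**(3/2) = -4*7*sqrt(14)/4 = -7*sqrt(14)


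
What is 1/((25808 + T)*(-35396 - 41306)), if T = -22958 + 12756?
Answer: -1/1197011412 ≈ -8.3541e-10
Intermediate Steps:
T = -10202
1/((25808 + T)*(-35396 - 41306)) = 1/((25808 - 10202)*(-35396 - 41306)) = 1/(15606*(-76702)) = 1/(-1197011412) = -1/1197011412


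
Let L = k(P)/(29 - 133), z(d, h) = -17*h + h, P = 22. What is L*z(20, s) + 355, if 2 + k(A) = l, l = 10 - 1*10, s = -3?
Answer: 4627/13 ≈ 355.92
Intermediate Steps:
z(d, h) = -16*h
l = 0 (l = 10 - 10 = 0)
k(A) = -2 (k(A) = -2 + 0 = -2)
L = 1/52 (L = -2/(29 - 133) = -2/(-104) = -2*(-1/104) = 1/52 ≈ 0.019231)
L*z(20, s) + 355 = (-16*(-3))/52 + 355 = (1/52)*48 + 355 = 12/13 + 355 = 4627/13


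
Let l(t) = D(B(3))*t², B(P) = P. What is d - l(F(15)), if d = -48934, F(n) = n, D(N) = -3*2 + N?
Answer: -48259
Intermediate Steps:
D(N) = -6 + N
l(t) = -3*t² (l(t) = (-6 + 3)*t² = -3*t²)
d - l(F(15)) = -48934 - (-3)*15² = -48934 - (-3)*225 = -48934 - 1*(-675) = -48934 + 675 = -48259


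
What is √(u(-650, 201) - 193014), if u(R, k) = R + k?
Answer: I*√193463 ≈ 439.84*I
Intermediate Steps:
√(u(-650, 201) - 193014) = √((-650 + 201) - 193014) = √(-449 - 193014) = √(-193463) = I*√193463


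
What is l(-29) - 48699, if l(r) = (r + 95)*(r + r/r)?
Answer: -50547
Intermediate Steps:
l(r) = (1 + r)*(95 + r) (l(r) = (95 + r)*(r + 1) = (95 + r)*(1 + r) = (1 + r)*(95 + r))
l(-29) - 48699 = (95 + (-29)² + 96*(-29)) - 48699 = (95 + 841 - 2784) - 48699 = -1848 - 48699 = -50547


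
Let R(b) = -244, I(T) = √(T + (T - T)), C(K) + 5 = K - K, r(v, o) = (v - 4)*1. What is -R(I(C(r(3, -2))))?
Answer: 244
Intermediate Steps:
r(v, o) = -4 + v (r(v, o) = (-4 + v)*1 = -4 + v)
C(K) = -5 (C(K) = -5 + (K - K) = -5 + 0 = -5)
I(T) = √T (I(T) = √(T + 0) = √T)
-R(I(C(r(3, -2)))) = -1*(-244) = 244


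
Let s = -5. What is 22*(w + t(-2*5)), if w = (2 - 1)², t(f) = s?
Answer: -88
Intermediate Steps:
t(f) = -5
w = 1 (w = 1² = 1)
22*(w + t(-2*5)) = 22*(1 - 5) = 22*(-4) = -88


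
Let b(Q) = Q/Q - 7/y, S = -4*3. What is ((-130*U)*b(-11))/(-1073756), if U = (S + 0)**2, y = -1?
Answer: 37440/268439 ≈ 0.13947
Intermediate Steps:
S = -12
b(Q) = 8 (b(Q) = Q/Q - 7/(-1) = 1 - 7*(-1) = 1 + 7 = 8)
U = 144 (U = (-12 + 0)**2 = (-12)**2 = 144)
((-130*U)*b(-11))/(-1073756) = (-130*144*8)/(-1073756) = -18720*8*(-1/1073756) = -149760*(-1/1073756) = 37440/268439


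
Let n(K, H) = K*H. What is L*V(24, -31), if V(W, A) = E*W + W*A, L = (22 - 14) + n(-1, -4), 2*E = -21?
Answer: -11952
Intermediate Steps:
E = -21/2 (E = (½)*(-21) = -21/2 ≈ -10.500)
n(K, H) = H*K
L = 12 (L = (22 - 14) - 4*(-1) = 8 + 4 = 12)
V(W, A) = -21*W/2 + A*W (V(W, A) = -21*W/2 + W*A = -21*W/2 + A*W)
L*V(24, -31) = 12*((½)*24*(-21 + 2*(-31))) = 12*((½)*24*(-21 - 62)) = 12*((½)*24*(-83)) = 12*(-996) = -11952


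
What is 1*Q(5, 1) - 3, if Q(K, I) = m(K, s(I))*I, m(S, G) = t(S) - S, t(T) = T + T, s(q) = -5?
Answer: 2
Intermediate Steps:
t(T) = 2*T
m(S, G) = S (m(S, G) = 2*S - S = S)
Q(K, I) = I*K (Q(K, I) = K*I = I*K)
1*Q(5, 1) - 3 = 1*(1*5) - 3 = 1*5 - 3 = 5 - 3 = 2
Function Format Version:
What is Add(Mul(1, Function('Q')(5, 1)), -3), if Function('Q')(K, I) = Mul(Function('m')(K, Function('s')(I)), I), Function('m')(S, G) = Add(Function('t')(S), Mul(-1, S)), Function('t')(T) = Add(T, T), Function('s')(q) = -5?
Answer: 2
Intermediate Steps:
Function('t')(T) = Mul(2, T)
Function('m')(S, G) = S (Function('m')(S, G) = Add(Mul(2, S), Mul(-1, S)) = S)
Function('Q')(K, I) = Mul(I, K) (Function('Q')(K, I) = Mul(K, I) = Mul(I, K))
Add(Mul(1, Function('Q')(5, 1)), -3) = Add(Mul(1, Mul(1, 5)), -3) = Add(Mul(1, 5), -3) = Add(5, -3) = 2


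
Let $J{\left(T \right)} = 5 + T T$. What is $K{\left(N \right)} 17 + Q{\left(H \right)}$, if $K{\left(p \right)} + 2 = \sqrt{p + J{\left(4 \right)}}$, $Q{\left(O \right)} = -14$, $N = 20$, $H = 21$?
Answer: $-48 + 17 \sqrt{41} \approx 60.853$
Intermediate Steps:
$J{\left(T \right)} = 5 + T^{2}$
$K{\left(p \right)} = -2 + \sqrt{21 + p}$ ($K{\left(p \right)} = -2 + \sqrt{p + \left(5 + 4^{2}\right)} = -2 + \sqrt{p + \left(5 + 16\right)} = -2 + \sqrt{p + 21} = -2 + \sqrt{21 + p}$)
$K{\left(N \right)} 17 + Q{\left(H \right)} = \left(-2 + \sqrt{21 + 20}\right) 17 - 14 = \left(-2 + \sqrt{41}\right) 17 - 14 = \left(-34 + 17 \sqrt{41}\right) - 14 = -48 + 17 \sqrt{41}$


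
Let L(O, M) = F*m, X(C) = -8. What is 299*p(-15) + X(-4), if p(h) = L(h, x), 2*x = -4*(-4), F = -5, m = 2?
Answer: -2998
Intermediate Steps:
x = 8 (x = (-4*(-4))/2 = (1/2)*16 = 8)
L(O, M) = -10 (L(O, M) = -5*2 = -10)
p(h) = -10
299*p(-15) + X(-4) = 299*(-10) - 8 = -2990 - 8 = -2998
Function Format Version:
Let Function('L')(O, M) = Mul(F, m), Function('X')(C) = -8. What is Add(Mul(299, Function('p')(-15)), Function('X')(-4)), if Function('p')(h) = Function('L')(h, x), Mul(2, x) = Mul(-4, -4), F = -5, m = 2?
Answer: -2998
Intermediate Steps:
x = 8 (x = Mul(Rational(1, 2), Mul(-4, -4)) = Mul(Rational(1, 2), 16) = 8)
Function('L')(O, M) = -10 (Function('L')(O, M) = Mul(-5, 2) = -10)
Function('p')(h) = -10
Add(Mul(299, Function('p')(-15)), Function('X')(-4)) = Add(Mul(299, -10), -8) = Add(-2990, -8) = -2998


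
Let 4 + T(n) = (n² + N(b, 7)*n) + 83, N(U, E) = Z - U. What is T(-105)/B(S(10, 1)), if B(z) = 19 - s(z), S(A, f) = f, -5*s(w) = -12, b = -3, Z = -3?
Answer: 55520/83 ≈ 668.92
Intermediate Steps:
s(w) = 12/5 (s(w) = -⅕*(-12) = 12/5)
N(U, E) = -3 - U
B(z) = 83/5 (B(z) = 19 - 1*12/5 = 19 - 12/5 = 83/5)
T(n) = 79 + n² (T(n) = -4 + ((n² + (-3 - 1*(-3))*n) + 83) = -4 + ((n² + (-3 + 3)*n) + 83) = -4 + ((n² + 0*n) + 83) = -4 + ((n² + 0) + 83) = -4 + (n² + 83) = -4 + (83 + n²) = 79 + n²)
T(-105)/B(S(10, 1)) = (79 + (-105)²)/(83/5) = (79 + 11025)*(5/83) = 11104*(5/83) = 55520/83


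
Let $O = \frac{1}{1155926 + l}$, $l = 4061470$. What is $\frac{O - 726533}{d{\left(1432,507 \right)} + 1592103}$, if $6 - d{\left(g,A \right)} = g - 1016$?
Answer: $- \frac{3790610368067}{8304492691428} \approx -0.45645$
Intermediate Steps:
$d{\left(g,A \right)} = 1022 - g$ ($d{\left(g,A \right)} = 6 - \left(g - 1016\right) = 6 - \left(-1016 + g\right) = 1022 - g$)
$O = \frac{1}{5217396}$ ($O = \frac{1}{1155926 + 4061470} = \frac{1}{5217396} \approx 1.9167 \cdot 10^{-7}$)
$\frac{O - 726533}{d{\left(1432,507 \right)} + 1592103} = \frac{\frac{1}{5217396} - 726533}{\left(1022 - 1432\right) + 1592103} = - \frac{3790610368067}{5217396 \left(\left(1022 - 1432\right) + 1592103\right)} = - \frac{3790610368067}{5217396 \left(-410 + 1592103\right)} = - \frac{3790610368067}{5217396 \cdot 1591693} = \left(- \frac{3790610368067}{5217396}\right) \frac{1}{1591693} = - \frac{3790610368067}{8304492691428}$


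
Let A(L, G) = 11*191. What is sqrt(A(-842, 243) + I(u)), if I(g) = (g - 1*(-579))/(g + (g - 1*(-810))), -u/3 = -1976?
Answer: sqrt(37460079202)/4222 ≈ 45.842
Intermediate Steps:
u = 5928 (u = -3*(-1976) = 5928)
A(L, G) = 2101
I(g) = (579 + g)/(810 + 2*g) (I(g) = (g + 579)/(g + (g + 810)) = (579 + g)/(g + (810 + g)) = (579 + g)/(810 + 2*g))
sqrt(A(-842, 243) + I(u)) = sqrt(2101 + (579 + 5928)/(2*(405 + 5928))) = sqrt(2101 + (1/2)*6507/6333) = sqrt(2101 + (1/2)*(1/6333)*6507) = sqrt(2101 + 2169/4222) = sqrt(8872591/4222) = sqrt(37460079202)/4222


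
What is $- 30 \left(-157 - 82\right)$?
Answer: $7170$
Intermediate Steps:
$- 30 \left(-157 - 82\right) = \left(-30\right) \left(-239\right) = 7170$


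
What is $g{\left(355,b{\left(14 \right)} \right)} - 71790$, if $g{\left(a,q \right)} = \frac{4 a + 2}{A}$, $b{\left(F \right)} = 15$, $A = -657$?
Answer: $- \frac{5240828}{73} \approx -71792.0$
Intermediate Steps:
$g{\left(a,q \right)} = - \frac{2}{657} - \frac{4 a}{657}$ ($g{\left(a,q \right)} = \frac{4 a + 2}{-657} = \left(2 + 4 a\right) \left(- \frac{1}{657}\right) = - \frac{2}{657} - \frac{4 a}{657}$)
$g{\left(355,b{\left(14 \right)} \right)} - 71790 = \left(- \frac{2}{657} - \frac{1420}{657}\right) - 71790 = - \frac{158}{73} - 71790 = - \frac{5240828}{73}$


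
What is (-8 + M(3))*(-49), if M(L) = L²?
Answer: -49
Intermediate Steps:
(-8 + M(3))*(-49) = (-8 + 3²)*(-49) = (-8 + 9)*(-49) = 1*(-49) = -49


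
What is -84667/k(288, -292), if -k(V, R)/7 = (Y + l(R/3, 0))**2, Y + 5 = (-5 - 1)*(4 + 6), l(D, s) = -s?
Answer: 84667/29575 ≈ 2.8628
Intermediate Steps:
Y = -65 (Y = -5 + (-5 - 1)*(4 + 6) = -5 - 6*10 = -5 - 60 = -65)
k(V, R) = -29575 (k(V, R) = -7*(-65 - 1*0)**2 = -7*(-65 + 0)**2 = -7*(-65)**2 = -7*4225 = -29575)
-84667/k(288, -292) = -84667/(-29575) = -84667*(-1/29575) = 84667/29575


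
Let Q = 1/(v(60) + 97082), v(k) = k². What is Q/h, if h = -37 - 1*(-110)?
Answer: 1/7349786 ≈ 1.3606e-7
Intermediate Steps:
Q = 1/100682 (Q = 1/(60² + 97082) = 1/(3600 + 97082) = 1/100682 ≈ 9.9323e-6)
h = 73 (h = -37 + 110 = 73)
Q/h = (1/100682)/73 = (1/100682)*(1/73) = 1/7349786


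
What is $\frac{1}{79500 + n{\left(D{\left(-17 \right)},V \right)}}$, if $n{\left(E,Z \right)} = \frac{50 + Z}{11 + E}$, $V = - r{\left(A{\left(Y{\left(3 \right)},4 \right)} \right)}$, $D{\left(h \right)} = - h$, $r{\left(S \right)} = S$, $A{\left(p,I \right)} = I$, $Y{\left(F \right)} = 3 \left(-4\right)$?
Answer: $\frac{14}{1113023} \approx 1.2578 \cdot 10^{-5}$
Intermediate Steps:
$Y{\left(F \right)} = -12$
$V = -4$ ($V = \left(-1\right) 4 = -4$)
$n{\left(E,Z \right)} = \frac{50 + Z}{11 + E}$
$\frac{1}{79500 + n{\left(D{\left(-17 \right)},V \right)}} = \frac{1}{79500 + \frac{50 - 4}{11 - -17}} = \frac{1}{79500 + \frac{1}{11 + 17} \cdot 46} = \frac{1}{79500 + \frac{1}{28} \cdot 46} = \frac{1}{79500 + \frac{23}{14}} = \frac{1}{\frac{1113023}{14}} = \frac{14}{1113023}$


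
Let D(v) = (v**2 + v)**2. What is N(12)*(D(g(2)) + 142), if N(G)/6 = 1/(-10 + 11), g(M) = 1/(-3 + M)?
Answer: 852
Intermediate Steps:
D(v) = (v + v**2)**2
N(G) = 6 (N(G) = 6/(-10 + 11) = 6/1 = 6*1 = 6)
N(12)*(D(g(2)) + 142) = 6*((1/(-3 + 2))**2*(1 + 1/(-3 + 2))**2 + 142) = 6*((1/(-1))**2*(1 + 1/(-1))**2 + 142) = 6*((-1)**2*(1 - 1)**2 + 142) = 6*(1*0**2 + 142) = 6*(1*0 + 142) = 6*(0 + 142) = 6*142 = 852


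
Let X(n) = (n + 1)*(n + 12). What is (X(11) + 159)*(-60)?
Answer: -26100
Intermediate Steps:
X(n) = (1 + n)*(12 + n)
(X(11) + 159)*(-60) = ((12 + 11**2 + 13*11) + 159)*(-60) = ((12 + 121 + 143) + 159)*(-60) = (276 + 159)*(-60) = 435*(-60) = -26100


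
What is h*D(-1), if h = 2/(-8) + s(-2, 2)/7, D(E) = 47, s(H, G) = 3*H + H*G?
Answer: -2209/28 ≈ -78.893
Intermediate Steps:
s(H, G) = 3*H + G*H
h = -47/28 (h = 2/(-8) - 2*(3 + 2)/7 = 2*(-⅛) - 2*5*(⅐) = -¼ - 10*⅐ = -¼ - 10/7 = -47/28 ≈ -1.6786)
h*D(-1) = -47/28*47 = -2209/28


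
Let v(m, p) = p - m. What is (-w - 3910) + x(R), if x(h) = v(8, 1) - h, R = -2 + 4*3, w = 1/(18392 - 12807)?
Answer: -21932296/5585 ≈ -3927.0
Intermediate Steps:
w = 1/5585 ≈ 0.00017905
R = 10 (R = -2 + 12 = 10)
x(h) = -7 - h (x(h) = (1 - 1*8) - h = (1 - 8) - h = -7 - h)
(-w - 3910) + x(R) = (-1*1/5585 - 3910) + (-7 - 1*10) = (-1/5585 - 3910) + (-7 - 10) = -21837351/5585 - 17 = -21932296/5585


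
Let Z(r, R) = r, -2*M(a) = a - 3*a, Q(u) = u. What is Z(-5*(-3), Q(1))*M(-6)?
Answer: -90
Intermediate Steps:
M(a) = a (M(a) = -(a - 3*a)/2 = -(-1)*a = a)
Z(-5*(-3), Q(1))*M(-6) = -5*(-3)*(-6) = 15*(-6) = -90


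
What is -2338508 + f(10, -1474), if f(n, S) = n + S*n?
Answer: -2353238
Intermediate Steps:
-2338508 + f(10, -1474) = -2338508 + 10*(1 - 1474) = -2338508 + 10*(-1473) = -2338508 - 14730 = -2353238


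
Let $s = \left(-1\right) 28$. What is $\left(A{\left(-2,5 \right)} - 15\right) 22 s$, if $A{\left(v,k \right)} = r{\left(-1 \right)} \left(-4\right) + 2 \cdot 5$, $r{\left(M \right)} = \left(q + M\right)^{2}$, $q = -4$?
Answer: $64680$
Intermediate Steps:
$s = -28$
$r{\left(M \right)} = \left(-4 + M\right)^{2}$
$A{\left(v,k \right)} = -90$ ($A{\left(v,k \right)} = \left(-4 - 1\right)^{2} \left(-4\right) + 2 \cdot 5 = \left(-5\right)^{2} \left(-4\right) + 10 = 25 \left(-4\right) + 10 = -100 + 10 = -90$)
$\left(A{\left(-2,5 \right)} - 15\right) 22 s = \left(-90 - 15\right) 22 \left(-28\right) = \left(-105\right) 22 \left(-28\right) = \left(-2310\right) \left(-28\right) = 64680$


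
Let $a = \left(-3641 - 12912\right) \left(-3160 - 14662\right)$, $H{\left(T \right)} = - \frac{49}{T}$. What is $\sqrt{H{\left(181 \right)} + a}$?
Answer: $\frac{9 \sqrt{119317813097}}{181} \approx 17176.0$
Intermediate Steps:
$a = 295007566$ ($a = \left(-16553\right) \left(-17822\right) = 295007566$)
$\sqrt{H{\left(181 \right)} + a} = \sqrt{- \frac{49}{181} + 295007566} = \sqrt{\frac{53396369397}{181}} = \frac{9 \sqrt{119317813097}}{181}$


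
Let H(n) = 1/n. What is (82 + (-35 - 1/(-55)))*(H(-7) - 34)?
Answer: -618054/385 ≈ -1605.3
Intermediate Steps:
(82 + (-35 - 1/(-55)))*(H(-7) - 34) = (82 + (-35 - 1/(-55)))*(1/(-7) - 34) = (82 + (-35 - 1*(-1/55)))*(-1/7 - 34) = (82 + (-35 + 1/55))*(-239/7) = (82 - 1924/55)*(-239/7) = (2586/55)*(-239/7) = -618054/385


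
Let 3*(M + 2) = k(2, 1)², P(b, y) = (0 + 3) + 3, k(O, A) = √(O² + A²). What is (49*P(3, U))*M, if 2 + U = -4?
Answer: -98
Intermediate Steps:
U = -6 (U = -2 - 4 = -6)
k(O, A) = √(A² + O²)
P(b, y) = 6 (P(b, y) = 3 + 3 = 6)
M = -⅓ (M = -2 + (√(1² + 2²))²/3 = -2 + (√(1 + 4))²/3 = -2 + (√5)²/3 = -2 + (⅓)*5 = -2 + 5/3 = -⅓ ≈ -0.33333)
(49*P(3, U))*M = (49*6)*(-⅓) = 294*(-⅓) = -98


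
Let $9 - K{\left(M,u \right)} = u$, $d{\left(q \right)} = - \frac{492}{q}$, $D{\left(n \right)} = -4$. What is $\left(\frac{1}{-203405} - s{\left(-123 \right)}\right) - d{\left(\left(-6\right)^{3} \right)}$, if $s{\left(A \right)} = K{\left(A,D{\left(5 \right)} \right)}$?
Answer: $- \frac{55936393}{3661290} \approx -15.278$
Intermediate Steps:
$K{\left(M,u \right)} = 9 - u$
$s{\left(A \right)} = 13$ ($s{\left(A \right)} = 9 - -4 = 9 + 4 = 13$)
$\left(\frac{1}{-203405} - s{\left(-123 \right)}\right) - d{\left(\left(-6\right)^{3} \right)} = \left(\frac{1}{-203405} - 13\right) - - \frac{492}{\left(-6\right)^{3}} = \left(- \frac{1}{203405} - 13\right) - - \frac{492}{-216} = - \frac{2644266}{203405} - \left(-492\right) \left(- \frac{1}{216}\right) = - \frac{2644266}{203405} - \frac{41}{18} = - \frac{55936393}{3661290}$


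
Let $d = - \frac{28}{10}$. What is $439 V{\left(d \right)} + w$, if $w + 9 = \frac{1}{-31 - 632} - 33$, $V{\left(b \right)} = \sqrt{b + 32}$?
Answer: $- \frac{27847}{663} + \frac{439 \sqrt{730}}{5} \approx 2330.2$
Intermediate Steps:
$d = - \frac{14}{5}$ ($d = \left(-28\right) \frac{1}{10} = - \frac{14}{5} \approx -2.8$)
$V{\left(b \right)} = \sqrt{32 + b}$
$w = - \frac{27847}{663}$ ($w = -9 + \left(\frac{1}{-31 - 632} - 33\right) = -9 - \left(33 - \frac{1}{-663}\right) = -9 - \frac{21880}{663} = - \frac{27847}{663} \approx -42.002$)
$439 V{\left(d \right)} + w = 439 \sqrt{32 - \frac{14}{5}} - \frac{27847}{663} = 439 \sqrt{\frac{146}{5}} - \frac{27847}{663} = 439 \frac{\sqrt{730}}{5} - \frac{27847}{663} = \frac{439 \sqrt{730}}{5} - \frac{27847}{663} = - \frac{27847}{663} + \frac{439 \sqrt{730}}{5}$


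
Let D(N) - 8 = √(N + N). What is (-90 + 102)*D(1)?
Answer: 96 + 12*√2 ≈ 112.97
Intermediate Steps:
D(N) = 8 + √2*√N (D(N) = 8 + √(N + N) = 8 + √(2*N) = 8 + √2*√N)
(-90 + 102)*D(1) = (-90 + 102)*(8 + √2*√1) = 12*(8 + √2*1) = 12*(8 + √2) = 96 + 12*√2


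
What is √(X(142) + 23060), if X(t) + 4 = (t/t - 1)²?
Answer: 4*√1441 ≈ 151.84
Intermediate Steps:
X(t) = -4 (X(t) = -4 + (t/t - 1)² = -4 + (1 - 1)² = -4 + 0² = -4 + 0 = -4)
√(X(142) + 23060) = √(-4 + 23060) = √23056 = 4*√1441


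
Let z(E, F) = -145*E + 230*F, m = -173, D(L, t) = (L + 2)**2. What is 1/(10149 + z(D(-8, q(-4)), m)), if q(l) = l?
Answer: -1/34861 ≈ -2.8685e-5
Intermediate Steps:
D(L, t) = (2 + L)**2
1/(10149 + z(D(-8, q(-4)), m)) = 1/(10149 + (-145*(2 - 8)**2 + 230*(-173))) = 1/(10149 + (-145*(-6)**2 - 39790)) = 1/(10149 + (-145*36 - 39790)) = 1/(10149 + (-5220 - 39790)) = 1/(10149 - 45010) = 1/(-34861) = -1/34861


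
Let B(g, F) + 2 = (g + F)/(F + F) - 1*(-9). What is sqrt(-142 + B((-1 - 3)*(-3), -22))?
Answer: I*sqrt(65230)/22 ≈ 11.609*I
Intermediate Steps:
B(g, F) = 7 + (F + g)/(2*F) (B(g, F) = -2 + ((g + F)/(F + F) - 1*(-9)) = -2 + ((F + g)/((2*F)) + 9) = -2 + ((F + g)*(1/(2*F)) + 9) = -2 + ((F + g)/(2*F) + 9) = -2 + (9 + (F + g)/(2*F)) = 7 + (F + g)/(2*F))
sqrt(-142 + B((-1 - 3)*(-3), -22)) = sqrt(-142 + (1/2)*((-1 - 3)*(-3) + 15*(-22))/(-22)) = sqrt(-142 + (1/2)*(-1/22)*(-4*(-3) - 330)) = sqrt(-142 + (1/2)*(-1/22)*(12 - 330)) = sqrt(-142 + (1/2)*(-1/22)*(-318)) = sqrt(-142 + 159/22) = sqrt(-2965/22) = I*sqrt(65230)/22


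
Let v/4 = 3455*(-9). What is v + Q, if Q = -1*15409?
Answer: -139789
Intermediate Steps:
Q = -15409
v = -124380 (v = 4*(3455*(-9)) = 4*(-31095) = -124380)
v + Q = -124380 - 15409 = -139789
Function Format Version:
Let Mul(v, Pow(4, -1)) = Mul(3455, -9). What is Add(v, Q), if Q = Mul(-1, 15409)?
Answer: -139789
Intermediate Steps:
Q = -15409
v = -124380 (v = Mul(4, Mul(3455, -9)) = Mul(4, -31095) = -124380)
Add(v, Q) = Add(-124380, -15409) = -139789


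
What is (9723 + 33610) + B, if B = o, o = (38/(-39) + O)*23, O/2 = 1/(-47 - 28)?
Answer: 42227227/975 ≈ 43310.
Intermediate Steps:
O = -2/75 (O = 2/(-47 - 28) = 2/(-75) = 2*(-1/75) = -2/75 ≈ -0.026667)
o = -22448/975 (o = (38/(-39) - 2/75)*23 = (38*(-1/39) - 2/75)*23 = (-38/39 - 2/75)*23 = -976/975*23 = -22448/975 ≈ -23.024)
B = -22448/975 ≈ -23.024
(9723 + 33610) + B = (9723 + 33610) - 22448/975 = 43333 - 22448/975 = 42227227/975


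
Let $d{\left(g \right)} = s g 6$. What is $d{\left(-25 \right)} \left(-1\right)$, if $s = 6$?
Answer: $900$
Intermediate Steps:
$d{\left(g \right)} = 36 g$ ($d{\left(g \right)} = 6 g 6 = 6 \cdot 6 g = 36 g$)
$d{\left(-25 \right)} \left(-1\right) = 36 \left(-25\right) \left(-1\right) = \left(-900\right) \left(-1\right) = 900$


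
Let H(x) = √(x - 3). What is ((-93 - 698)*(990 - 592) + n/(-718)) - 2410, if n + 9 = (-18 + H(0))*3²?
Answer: -227769533/718 - 9*I*√3/718 ≈ -3.1723e+5 - 0.021711*I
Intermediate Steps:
H(x) = √(-3 + x)
n = -171 + 9*I*√3 (n = -9 + (-18 + √(-3 + 0))*3² = -9 + (-18 + √(-3))*9 = -9 + (-18 + I*√3)*9 = -9 + (-162 + 9*I*√3) = -171 + 9*I*√3 ≈ -171.0 + 15.588*I)
((-93 - 698)*(990 - 592) + n/(-718)) - 2410 = ((-93 - 698)*(990 - 592) + (-171 + 9*I*√3)/(-718)) - 2410 = (-791*398 + (-171 + 9*I*√3)*(-1/718)) - 2410 = (-314818 + (171/718 - 9*I*√3/718)) - 2410 = (-226039153/718 - 9*I*√3/718) - 2410 = -227769533/718 - 9*I*√3/718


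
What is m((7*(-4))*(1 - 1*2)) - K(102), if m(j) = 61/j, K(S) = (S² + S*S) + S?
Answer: -585419/28 ≈ -20908.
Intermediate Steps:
K(S) = S + 2*S² (K(S) = (S² + S²) + S = 2*S² + S = S + 2*S²)
m((7*(-4))*(1 - 1*2)) - K(102) = 61/(((7*(-4))*(1 - 1*2))) - 102*(1 + 2*102) = 61/((-28*(1 - 2))) - 102*(1 + 204) = 61/((-28*(-1))) - 102*205 = 61/28 - 1*20910 = 61*(1/28) - 20910 = 61/28 - 20910 = -585419/28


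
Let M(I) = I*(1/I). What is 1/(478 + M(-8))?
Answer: 1/479 ≈ 0.0020877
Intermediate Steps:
M(I) = 1 (M(I) = I/I = 1)
1/(478 + M(-8)) = 1/(478 + 1) = 1/479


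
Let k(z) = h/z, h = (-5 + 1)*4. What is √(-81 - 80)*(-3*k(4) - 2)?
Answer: 10*I*√161 ≈ 126.89*I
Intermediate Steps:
h = -16 (h = -4*4 = -16)
k(z) = -16/z
√(-81 - 80)*(-3*k(4) - 2) = √(-81 - 80)*(-(-48)/4 - 2) = √(-161)*(-(-48)/4 - 2) = (I*√161)*(-3*(-4) - 2) = (I*√161)*(12 - 2) = (I*√161)*10 = 10*I*√161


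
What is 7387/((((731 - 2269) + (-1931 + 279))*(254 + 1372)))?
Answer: -7387/5186940 ≈ -0.0014242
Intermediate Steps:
7387/((((731 - 2269) + (-1931 + 279))*(254 + 1372))) = 7387/(((-1538 - 1652)*1626)) = 7387/((-3190*1626)) = 7387/(-5186940) = 7387*(-1/5186940) = -7387/5186940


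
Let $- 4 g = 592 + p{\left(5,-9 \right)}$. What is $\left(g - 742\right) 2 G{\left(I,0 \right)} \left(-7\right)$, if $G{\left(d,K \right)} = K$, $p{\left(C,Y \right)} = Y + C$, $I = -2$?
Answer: $0$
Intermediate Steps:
$p{\left(C,Y \right)} = C + Y$
$g = -147$ ($g = - \frac{592 + \left(5 - 9\right)}{4} = - \frac{592 - 4}{4} = \left(- \frac{1}{4}\right) 588 = -147$)
$\left(g - 742\right) 2 G{\left(I,0 \right)} \left(-7\right) = \left(-147 - 742\right) 2 \cdot 0 \left(-7\right) = \left(-147 - 742\right) 0 \left(-7\right) = \left(-889\right) 0 = 0$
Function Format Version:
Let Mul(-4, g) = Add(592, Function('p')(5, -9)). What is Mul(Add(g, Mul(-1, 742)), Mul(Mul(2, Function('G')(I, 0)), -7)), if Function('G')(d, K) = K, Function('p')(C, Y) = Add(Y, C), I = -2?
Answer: 0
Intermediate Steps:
Function('p')(C, Y) = Add(C, Y)
g = -147 (g = Mul(Rational(-1, 4), Add(592, Add(5, -9))) = Mul(Rational(-1, 4), Add(592, -4)) = Mul(Rational(-1, 4), 588) = -147)
Mul(Add(g, Mul(-1, 742)), Mul(Mul(2, Function('G')(I, 0)), -7)) = Mul(Add(-147, Mul(-1, 742)), Mul(Mul(2, 0), -7)) = Mul(Add(-147, -742), Mul(0, -7)) = Mul(-889, 0) = 0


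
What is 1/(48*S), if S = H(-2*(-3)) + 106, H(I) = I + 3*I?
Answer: 1/6240 ≈ 0.00016026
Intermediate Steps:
H(I) = 4*I
S = 130 (S = 4*(-2*(-3)) + 106 = 4*6 + 106 = 24 + 106 = 130)
1/(48*S) = 1/(48*130) = 1/6240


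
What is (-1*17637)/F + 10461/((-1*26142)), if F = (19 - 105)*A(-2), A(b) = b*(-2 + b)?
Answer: 75644881/2997616 ≈ 25.235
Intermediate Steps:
F = -688 (F = (19 - 105)*(-2*(-2 - 2)) = -(-172)*(-4) = -86*8 = -688)
(-1*17637)/F + 10461/((-1*26142)) = -1*17637/(-688) + 10461/((-1*26142)) = -17637*(-1/688) + 10461/(-26142) = 17637/688 + 10461*(-1/26142) = 17637/688 - 3487/8714 = 75644881/2997616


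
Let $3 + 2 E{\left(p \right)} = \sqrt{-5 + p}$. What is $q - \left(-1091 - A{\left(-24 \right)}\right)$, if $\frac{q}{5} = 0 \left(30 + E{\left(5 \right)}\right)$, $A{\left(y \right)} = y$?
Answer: $1067$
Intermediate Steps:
$E{\left(p \right)} = - \frac{3}{2} + \frac{\sqrt{-5 + p}}{2}$
$q = 0$ ($q = 5 \cdot 0 \left(30 - \left(\frac{3}{2} - \frac{\sqrt{-5 + 5}}{2}\right)\right) = 5 \cdot 0 \left(30 - \left(\frac{3}{2} - \frac{\sqrt{0}}{2}\right)\right) = 5 \cdot 0 \left(30 + \left(- \frac{3}{2} + \frac{1}{2} \cdot 0\right)\right) = 5 \cdot 0 \left(30 + \left(- \frac{3}{2} + 0\right)\right) = 5 \cdot 0 \left(30 - \frac{3}{2}\right) = 5 \cdot 0 \cdot \frac{57}{2} = 5 \cdot 0 = 0$)
$q - \left(-1091 - A{\left(-24 \right)}\right) = 0 + \left(\left(\left(602 - 24\right) - 543\right) + 1032\right) = 0 + \left(\left(578 - 543\right) + 1032\right) = 0 + \left(35 + 1032\right) = 0 + 1067 = 1067$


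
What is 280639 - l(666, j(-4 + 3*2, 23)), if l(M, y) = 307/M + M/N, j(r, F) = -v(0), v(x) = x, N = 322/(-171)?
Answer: 30129672025/107226 ≈ 2.8099e+5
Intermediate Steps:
N = -322/171 (N = 322*(-1/171) = -322/171 ≈ -1.8830)
j(r, F) = 0 (j(r, F) = -1*0 = 0)
l(M, y) = 307/M - 171*M/322 (l(M, y) = 307/M + M/(-322/171) = 307/M + M*(-171/322) = 307/M - 171*M/322)
280639 - l(666, j(-4 + 3*2, 23)) = 280639 - (307/666 - 171/322*666) = 280639 - (307*(1/666) - 56943/161) = 280639 - (307/666 - 56943/161) = 280639 - 1*(-37874611/107226) = 280639 + 37874611/107226 = 30129672025/107226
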